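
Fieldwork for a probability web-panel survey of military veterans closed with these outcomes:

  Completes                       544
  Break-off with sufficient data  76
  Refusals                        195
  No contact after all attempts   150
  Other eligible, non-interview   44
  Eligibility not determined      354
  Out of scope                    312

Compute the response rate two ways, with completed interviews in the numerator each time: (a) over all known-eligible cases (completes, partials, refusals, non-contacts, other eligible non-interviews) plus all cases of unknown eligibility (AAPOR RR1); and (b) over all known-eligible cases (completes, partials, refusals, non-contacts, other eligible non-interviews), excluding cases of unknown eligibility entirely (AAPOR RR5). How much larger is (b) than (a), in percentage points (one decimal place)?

14.0

Top = 544
Denom = 544 + 76 + 195 + 150 + 44 + 354 = 1363
RR1 = 544 / 1363 = 0.3991
Denom = 544 + 76 + 195 + 150 + 44 = 1009
RR5 = 544 / 1009 = 0.5391
Difference = 53.91 − 39.91 = 14.00 percentage points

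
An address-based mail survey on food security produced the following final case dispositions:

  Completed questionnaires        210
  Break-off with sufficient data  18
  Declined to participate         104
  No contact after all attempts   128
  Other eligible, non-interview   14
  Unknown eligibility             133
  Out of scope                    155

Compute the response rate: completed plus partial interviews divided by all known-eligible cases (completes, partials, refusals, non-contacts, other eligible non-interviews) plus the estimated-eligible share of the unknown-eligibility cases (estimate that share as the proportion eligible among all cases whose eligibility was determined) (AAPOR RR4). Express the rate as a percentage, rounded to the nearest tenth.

Numerator → 210 + 18 = 228
Known eligible → 210 + 18 + 104 + 128 + 14 = 474
e = 474 / (474 + 155) = 474 / 629 = 0.7536
e × U → 0.7536 × 133 = 100.23
Denominator → 474 + 100.23 = 574.23
RR4 = 228 / 574.23 = 0.3971

39.7%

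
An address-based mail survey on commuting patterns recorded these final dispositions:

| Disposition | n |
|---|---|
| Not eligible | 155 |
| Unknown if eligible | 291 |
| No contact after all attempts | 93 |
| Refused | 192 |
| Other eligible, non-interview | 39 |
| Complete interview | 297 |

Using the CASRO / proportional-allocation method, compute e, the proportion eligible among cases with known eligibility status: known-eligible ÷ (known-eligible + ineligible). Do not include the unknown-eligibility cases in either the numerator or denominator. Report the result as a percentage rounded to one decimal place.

80.0%

Determined eligible → 297 + 192 + 93 + 39 = 621
e = 621 / (621 + 155) = 621 / 776 = 0.8003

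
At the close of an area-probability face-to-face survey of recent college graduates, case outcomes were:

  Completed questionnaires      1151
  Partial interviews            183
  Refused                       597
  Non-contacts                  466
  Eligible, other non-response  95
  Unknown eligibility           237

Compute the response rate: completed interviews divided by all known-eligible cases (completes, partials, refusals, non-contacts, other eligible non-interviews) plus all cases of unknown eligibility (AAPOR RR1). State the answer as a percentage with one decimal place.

42.2%

Num → 1151
Denominator → 1151 + 183 + 597 + 466 + 95 + 237 = 2729
RR1 = 1151 / 2729 = 0.4218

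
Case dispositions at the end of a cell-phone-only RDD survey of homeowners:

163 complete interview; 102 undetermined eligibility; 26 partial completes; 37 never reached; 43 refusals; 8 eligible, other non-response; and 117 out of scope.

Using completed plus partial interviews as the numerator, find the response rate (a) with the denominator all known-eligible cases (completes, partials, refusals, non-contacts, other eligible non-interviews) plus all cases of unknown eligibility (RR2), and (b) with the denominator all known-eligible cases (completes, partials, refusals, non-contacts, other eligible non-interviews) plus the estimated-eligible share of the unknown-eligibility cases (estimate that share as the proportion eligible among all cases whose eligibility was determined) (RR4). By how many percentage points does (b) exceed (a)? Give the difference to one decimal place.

4.3

Num: 163 + 26 = 189
Base: 163 + 26 + 43 + 37 + 8 + 102 = 379
RR2 = 189 / 379 = 0.4987
Eligible (known): 163 + 26 + 43 + 37 + 8 = 277
e = 277 / (277 + 117) = 277 / 394 = 0.7030
e × U: 0.7030 × 102 = 71.71
Base: 277 + 71.71 = 348.71
RR4 = 189 / 348.71 = 0.5420
Difference = 54.20 − 49.87 = 4.33 percentage points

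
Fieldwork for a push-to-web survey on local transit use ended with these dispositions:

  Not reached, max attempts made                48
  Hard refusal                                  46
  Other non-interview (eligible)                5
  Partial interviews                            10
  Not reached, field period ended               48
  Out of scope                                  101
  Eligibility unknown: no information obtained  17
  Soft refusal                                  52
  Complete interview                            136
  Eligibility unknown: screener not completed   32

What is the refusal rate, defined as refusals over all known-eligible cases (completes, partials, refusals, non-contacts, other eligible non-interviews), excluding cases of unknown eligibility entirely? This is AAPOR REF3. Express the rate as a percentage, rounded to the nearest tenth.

Refusal or break-off = 46 + 52 = 98
Never reached = 48 + 48 = 96
Unknown eligibility = 32 + 17 = 49
Numerator = 98
Denom = 136 + 10 + 98 + 96 + 5 = 345
REF3 = 98 / 345 = 0.2841

28.4%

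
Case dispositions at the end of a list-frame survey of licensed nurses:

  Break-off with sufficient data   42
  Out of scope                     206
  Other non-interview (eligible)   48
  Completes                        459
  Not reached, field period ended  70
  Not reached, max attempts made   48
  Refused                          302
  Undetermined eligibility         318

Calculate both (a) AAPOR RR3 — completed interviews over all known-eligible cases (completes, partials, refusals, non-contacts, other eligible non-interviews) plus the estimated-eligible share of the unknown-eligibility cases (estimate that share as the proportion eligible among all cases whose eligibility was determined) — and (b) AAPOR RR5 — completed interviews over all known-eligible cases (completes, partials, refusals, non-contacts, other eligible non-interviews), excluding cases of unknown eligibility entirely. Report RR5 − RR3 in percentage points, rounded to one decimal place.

No answer / not reached = 70 + 48 = 118
Numerator → 459
Determined eligible → 459 + 42 + 302 + 118 + 48 = 969
e = 969 / (969 + 206) = 969 / 1175 = 0.8247
Eligible share of unknowns → 0.8247 × 318 = 262.25
Denom → 969 + 262.25 = 1231.25
RR3 = 459 / 1231.25 = 0.3728
Denom → 459 + 42 + 302 + 118 + 48 = 969
RR5 = 459 / 969 = 0.4737
Difference = 47.37 − 37.28 = 10.09 percentage points

10.1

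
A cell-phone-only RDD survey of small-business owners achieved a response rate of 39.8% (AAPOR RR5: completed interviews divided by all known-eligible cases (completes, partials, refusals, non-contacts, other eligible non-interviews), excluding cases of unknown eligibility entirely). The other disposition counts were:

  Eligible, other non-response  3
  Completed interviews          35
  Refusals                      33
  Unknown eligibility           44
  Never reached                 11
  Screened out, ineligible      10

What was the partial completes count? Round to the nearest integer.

RR5 = 35 / D = 0.398
D = 35 / 0.398 = 87.9
Rest of base = 82
partial completes = 87.9 − 82 ≈ 6

6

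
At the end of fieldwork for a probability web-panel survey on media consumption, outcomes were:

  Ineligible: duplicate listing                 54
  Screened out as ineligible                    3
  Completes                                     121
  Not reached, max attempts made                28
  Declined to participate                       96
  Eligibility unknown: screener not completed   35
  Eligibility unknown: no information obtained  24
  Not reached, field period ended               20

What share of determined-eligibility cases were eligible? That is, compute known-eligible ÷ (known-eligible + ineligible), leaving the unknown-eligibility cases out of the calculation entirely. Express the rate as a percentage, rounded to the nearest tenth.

82.3%

No answer / not reached = 20 + 28 = 48
Eligibility not determined = 35 + 24 = 59
Screened out, ineligible = 3 + 54 = 57
Eligible (known) → 121 + 96 + 48 = 265
e = 265 / (265 + 57) = 265 / 322 = 0.8230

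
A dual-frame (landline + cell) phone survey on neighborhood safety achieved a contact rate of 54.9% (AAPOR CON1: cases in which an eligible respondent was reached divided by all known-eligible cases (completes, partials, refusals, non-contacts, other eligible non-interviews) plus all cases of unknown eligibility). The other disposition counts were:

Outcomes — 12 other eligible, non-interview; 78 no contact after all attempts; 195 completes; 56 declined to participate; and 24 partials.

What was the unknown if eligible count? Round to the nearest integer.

Numerator → 195 + 24 + 56 + 12 = 287
CON1 = 287 / D = 0.549
D = 287 / 0.549 = 522.8
Remaining denominator categories sum to 365
unknown if eligible = 522.8 − 365 ≈ 158

158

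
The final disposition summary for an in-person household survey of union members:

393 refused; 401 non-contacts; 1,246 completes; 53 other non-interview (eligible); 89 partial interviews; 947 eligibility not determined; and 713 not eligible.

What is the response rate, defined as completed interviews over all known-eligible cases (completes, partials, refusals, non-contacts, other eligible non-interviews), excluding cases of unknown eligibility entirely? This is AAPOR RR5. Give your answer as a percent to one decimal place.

57.1%

Numerator = 1246
Denominator = 1246 + 89 + 393 + 401 + 53 = 2182
RR5 = 1246 / 2182 = 0.5710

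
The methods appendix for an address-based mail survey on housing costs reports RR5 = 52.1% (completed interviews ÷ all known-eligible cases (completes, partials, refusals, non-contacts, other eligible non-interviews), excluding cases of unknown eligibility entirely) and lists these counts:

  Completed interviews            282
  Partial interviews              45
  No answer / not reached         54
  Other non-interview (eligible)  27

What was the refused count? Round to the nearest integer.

RR5 = 282 / D = 0.521
D = 282 / 0.521 = 541.3
Other denominator terms total 408
refused = 541.3 − 408 ≈ 133

133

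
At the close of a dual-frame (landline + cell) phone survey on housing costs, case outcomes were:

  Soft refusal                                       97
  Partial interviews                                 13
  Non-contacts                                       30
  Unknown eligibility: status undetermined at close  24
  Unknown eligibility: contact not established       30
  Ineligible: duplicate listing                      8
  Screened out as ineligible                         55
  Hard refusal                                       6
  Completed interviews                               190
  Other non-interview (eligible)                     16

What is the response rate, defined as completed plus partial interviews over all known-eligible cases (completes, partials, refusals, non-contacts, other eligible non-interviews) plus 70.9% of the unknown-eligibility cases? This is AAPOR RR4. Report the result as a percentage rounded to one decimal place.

52.0%

Declined to participate = 6 + 97 = 103
Eligibility not determined = 30 + 24 = 54
Ineligible = 55 + 8 = 63
Numerator: 190 + 13 = 203
Eligible (known): 190 + 13 + 103 + 30 + 16 = 352
e × U: 0.7090 × 54 = 38.29
Denom: 352 + 38.29 = 390.29
RR4 = 203 / 390.29 = 0.5201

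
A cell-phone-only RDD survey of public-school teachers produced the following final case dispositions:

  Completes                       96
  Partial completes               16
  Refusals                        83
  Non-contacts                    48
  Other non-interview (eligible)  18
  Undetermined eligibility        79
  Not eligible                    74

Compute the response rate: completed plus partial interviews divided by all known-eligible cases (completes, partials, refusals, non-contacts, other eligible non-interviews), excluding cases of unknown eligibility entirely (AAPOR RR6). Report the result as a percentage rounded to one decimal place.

Top: 96 + 16 = 112
Base: 96 + 16 + 83 + 48 + 18 = 261
RR6 = 112 / 261 = 0.4291

42.9%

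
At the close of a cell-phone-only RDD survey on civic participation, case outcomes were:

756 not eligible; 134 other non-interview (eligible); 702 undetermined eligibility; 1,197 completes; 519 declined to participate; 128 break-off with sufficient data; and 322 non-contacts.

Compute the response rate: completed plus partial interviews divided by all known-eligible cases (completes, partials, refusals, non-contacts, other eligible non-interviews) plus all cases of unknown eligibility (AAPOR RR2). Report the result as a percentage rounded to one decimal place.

44.1%

Num → 1197 + 128 = 1325
Denom → 1197 + 128 + 519 + 322 + 134 + 702 = 3002
RR2 = 1325 / 3002 = 0.4414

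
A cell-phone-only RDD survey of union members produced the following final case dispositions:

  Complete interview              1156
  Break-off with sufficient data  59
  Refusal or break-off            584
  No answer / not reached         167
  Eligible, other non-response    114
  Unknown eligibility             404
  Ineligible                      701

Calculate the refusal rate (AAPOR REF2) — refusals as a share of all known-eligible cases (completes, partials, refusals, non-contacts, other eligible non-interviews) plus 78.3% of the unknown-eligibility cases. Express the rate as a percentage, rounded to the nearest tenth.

24.4%

Num: 584
Determined eligible: 1156 + 59 + 584 + 167 + 114 = 2080
Eligible share of unknowns: 0.7830 × 404 = 316.33
Denominator: 2080 + 316.33 = 2396.33
REF2 = 584 / 2396.33 = 0.2437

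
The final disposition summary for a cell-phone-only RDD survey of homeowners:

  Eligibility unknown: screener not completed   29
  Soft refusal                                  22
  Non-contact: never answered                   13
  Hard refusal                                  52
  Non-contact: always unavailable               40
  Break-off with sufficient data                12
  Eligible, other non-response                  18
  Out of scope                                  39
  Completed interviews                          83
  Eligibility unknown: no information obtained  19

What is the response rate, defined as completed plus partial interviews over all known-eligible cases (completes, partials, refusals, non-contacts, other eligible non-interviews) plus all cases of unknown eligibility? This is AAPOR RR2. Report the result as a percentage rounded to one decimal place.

33.0%

Declined to participate = 52 + 22 = 74
No answer / not reached = 13 + 40 = 53
Unknown eligibility = 29 + 19 = 48
Numerator → 83 + 12 = 95
Base → 83 + 12 + 74 + 53 + 18 + 48 = 288
RR2 = 95 / 288 = 0.3299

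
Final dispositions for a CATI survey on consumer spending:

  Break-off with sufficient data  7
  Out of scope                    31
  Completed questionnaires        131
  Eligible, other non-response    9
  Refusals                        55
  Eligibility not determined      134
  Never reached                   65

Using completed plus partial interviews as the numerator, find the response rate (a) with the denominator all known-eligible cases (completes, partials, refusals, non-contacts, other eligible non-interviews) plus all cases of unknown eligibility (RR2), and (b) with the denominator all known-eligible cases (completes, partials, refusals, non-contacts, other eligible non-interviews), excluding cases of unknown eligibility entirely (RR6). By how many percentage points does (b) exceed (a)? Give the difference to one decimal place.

17.3

Numerator = 131 + 7 = 138
Denom = 131 + 7 + 55 + 65 + 9 + 134 = 401
RR2 = 138 / 401 = 0.3441
Denom = 131 + 7 + 55 + 65 + 9 = 267
RR6 = 138 / 267 = 0.5169
Difference = 51.69 − 34.41 = 17.28 percentage points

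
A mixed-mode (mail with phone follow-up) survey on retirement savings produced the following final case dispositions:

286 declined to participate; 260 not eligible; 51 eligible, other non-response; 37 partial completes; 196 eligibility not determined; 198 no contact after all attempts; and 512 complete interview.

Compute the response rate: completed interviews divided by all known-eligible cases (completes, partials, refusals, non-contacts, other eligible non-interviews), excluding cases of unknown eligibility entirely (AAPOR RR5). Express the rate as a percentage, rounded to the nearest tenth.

47.2%

Num → 512
Denom → 512 + 37 + 286 + 198 + 51 = 1084
RR5 = 512 / 1084 = 0.4723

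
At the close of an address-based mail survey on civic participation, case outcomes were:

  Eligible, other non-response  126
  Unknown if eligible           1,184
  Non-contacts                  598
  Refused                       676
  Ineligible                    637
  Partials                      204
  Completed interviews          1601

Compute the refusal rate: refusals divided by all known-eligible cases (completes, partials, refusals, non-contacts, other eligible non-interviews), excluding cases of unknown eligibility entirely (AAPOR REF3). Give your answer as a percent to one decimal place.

Top → 676
Base → 1601 + 204 + 676 + 598 + 126 = 3205
REF3 = 676 / 3205 = 0.2109

21.1%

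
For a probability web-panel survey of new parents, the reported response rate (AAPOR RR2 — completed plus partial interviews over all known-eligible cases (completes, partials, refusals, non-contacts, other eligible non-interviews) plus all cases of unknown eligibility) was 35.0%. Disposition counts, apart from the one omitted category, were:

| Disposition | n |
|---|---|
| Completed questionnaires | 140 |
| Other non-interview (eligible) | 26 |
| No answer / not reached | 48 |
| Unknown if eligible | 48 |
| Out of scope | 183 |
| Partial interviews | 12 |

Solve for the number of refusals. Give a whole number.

Numerator = 140 + 12 = 152
RR2 = 152 / D = 0.350
D = 152 / 0.350 = 434.3
Rest of base = 274
refusals = 434.3 − 274 ≈ 160

160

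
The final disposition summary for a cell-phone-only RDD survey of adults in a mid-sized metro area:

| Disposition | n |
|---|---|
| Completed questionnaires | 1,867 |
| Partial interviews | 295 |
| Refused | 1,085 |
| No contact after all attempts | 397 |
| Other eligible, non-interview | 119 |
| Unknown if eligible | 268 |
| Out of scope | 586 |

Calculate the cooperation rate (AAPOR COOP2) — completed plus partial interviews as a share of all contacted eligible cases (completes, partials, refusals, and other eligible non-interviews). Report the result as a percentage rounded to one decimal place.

64.2%

Num: 1867 + 295 = 2162
Denominator: 1867 + 295 + 1085 + 119 = 3366
COOP2 = 2162 / 3366 = 0.6423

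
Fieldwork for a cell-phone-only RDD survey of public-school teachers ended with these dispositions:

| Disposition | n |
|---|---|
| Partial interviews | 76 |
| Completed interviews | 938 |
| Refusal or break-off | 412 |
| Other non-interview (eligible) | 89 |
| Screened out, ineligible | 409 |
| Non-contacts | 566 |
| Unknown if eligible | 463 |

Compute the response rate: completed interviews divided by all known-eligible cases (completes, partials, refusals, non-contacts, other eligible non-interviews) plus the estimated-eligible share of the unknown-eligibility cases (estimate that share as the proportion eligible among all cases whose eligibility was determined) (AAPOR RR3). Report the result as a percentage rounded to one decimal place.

38.0%

Numerator → 938
Determined eligible → 938 + 76 + 412 + 566 + 89 = 2081
e = 2081 / (2081 + 409) = 2081 / 2490 = 0.8357
e × U → 0.8357 × 463 = 386.93
Denominator → 2081 + 386.93 = 2467.93
RR3 = 938 / 2467.93 = 0.3801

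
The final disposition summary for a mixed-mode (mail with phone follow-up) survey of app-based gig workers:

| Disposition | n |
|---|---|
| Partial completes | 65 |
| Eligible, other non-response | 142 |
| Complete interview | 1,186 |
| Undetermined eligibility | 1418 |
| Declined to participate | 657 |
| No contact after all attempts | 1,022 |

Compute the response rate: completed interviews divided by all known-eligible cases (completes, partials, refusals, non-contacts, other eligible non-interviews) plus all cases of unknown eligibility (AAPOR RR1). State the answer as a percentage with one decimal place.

Num → 1186
Denominator → 1186 + 65 + 657 + 1022 + 142 + 1418 = 4490
RR1 = 1186 / 4490 = 0.2641

26.4%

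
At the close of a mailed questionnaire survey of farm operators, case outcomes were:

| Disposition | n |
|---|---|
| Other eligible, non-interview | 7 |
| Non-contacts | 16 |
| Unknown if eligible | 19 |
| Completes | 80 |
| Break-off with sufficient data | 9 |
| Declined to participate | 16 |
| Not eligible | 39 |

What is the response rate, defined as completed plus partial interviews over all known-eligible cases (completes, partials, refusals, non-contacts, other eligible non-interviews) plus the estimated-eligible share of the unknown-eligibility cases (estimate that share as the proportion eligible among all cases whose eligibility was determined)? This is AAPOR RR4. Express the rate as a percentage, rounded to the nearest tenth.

Numerator = 80 + 9 = 89
Known eligible = 80 + 9 + 16 + 16 + 7 = 128
e = 128 / (128 + 39) = 128 / 167 = 0.7665
Eligible share of unknowns = 0.7665 × 19 = 14.56
Denom = 128 + 14.56 = 142.56
RR4 = 89 / 142.56 = 0.6243

62.4%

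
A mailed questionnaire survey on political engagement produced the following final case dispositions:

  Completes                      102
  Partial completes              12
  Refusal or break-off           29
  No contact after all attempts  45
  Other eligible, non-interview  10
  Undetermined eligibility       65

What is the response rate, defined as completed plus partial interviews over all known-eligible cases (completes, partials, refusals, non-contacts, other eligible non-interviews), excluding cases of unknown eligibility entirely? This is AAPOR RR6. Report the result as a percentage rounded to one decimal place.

Top: 102 + 12 = 114
Denom: 102 + 12 + 29 + 45 + 10 = 198
RR6 = 114 / 198 = 0.5758

57.6%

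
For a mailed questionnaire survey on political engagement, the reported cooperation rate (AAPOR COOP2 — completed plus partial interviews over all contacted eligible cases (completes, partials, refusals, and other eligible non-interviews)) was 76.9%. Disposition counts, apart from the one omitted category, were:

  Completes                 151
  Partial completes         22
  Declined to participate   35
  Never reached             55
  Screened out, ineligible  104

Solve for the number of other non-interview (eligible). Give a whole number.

Numerator: 151 + 22 = 173
COOP2 = 173 / D = 0.769
D = 173 / 0.769 = 225.0
Other denominator terms total 208
other non-interview (eligible) = 225.0 − 208 ≈ 17

17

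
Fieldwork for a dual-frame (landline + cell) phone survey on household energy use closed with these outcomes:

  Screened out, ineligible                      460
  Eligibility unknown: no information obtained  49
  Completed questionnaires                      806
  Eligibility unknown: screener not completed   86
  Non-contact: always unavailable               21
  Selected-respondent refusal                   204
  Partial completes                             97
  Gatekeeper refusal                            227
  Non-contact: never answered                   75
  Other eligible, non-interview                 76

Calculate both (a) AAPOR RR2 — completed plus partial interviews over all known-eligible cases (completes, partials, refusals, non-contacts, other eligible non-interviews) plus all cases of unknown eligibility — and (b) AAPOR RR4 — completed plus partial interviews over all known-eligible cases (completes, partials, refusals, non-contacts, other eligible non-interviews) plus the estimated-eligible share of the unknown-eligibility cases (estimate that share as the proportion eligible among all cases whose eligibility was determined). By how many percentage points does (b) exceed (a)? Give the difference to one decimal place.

Refused = 227 + 204 = 431
No contact after all attempts = 75 + 21 = 96
Unknown eligibility = 86 + 49 = 135
Numerator = 806 + 97 = 903
Base = 806 + 97 + 431 + 96 + 76 + 135 = 1641
RR2 = 903 / 1641 = 0.5503
Eligible (known) = 806 + 97 + 431 + 96 + 76 = 1506
e = 1506 / (1506 + 460) = 1506 / 1966 = 0.7660
e × U = 0.7660 × 135 = 103.41
Base = 1506 + 103.41 = 1609.41
RR4 = 903 / 1609.41 = 0.5611
Difference = 56.11 − 55.03 = 1.08 percentage points

1.1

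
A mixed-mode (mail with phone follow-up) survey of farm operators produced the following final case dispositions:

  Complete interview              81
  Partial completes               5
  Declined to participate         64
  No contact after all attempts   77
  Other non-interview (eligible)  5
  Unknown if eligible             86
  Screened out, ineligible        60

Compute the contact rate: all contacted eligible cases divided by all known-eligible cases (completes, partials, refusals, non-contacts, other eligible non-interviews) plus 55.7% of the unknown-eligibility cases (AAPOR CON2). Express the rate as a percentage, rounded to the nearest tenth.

55.4%

Num = 81 + 5 + 64 + 5 = 155
Determined eligible = 81 + 5 + 64 + 77 + 5 = 232
Eligible share of unknowns = 0.5570 × 86 = 47.90
Denominator = 232 + 47.90 = 279.90
CON2 = 155 / 279.90 = 0.5538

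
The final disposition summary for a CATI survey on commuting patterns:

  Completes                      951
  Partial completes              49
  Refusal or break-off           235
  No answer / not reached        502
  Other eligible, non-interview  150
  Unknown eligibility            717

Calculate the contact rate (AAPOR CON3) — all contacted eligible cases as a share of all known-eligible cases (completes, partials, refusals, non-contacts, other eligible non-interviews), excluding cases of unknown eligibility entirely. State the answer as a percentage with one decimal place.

Top → 951 + 49 + 235 + 150 = 1385
Denom → 951 + 49 + 235 + 502 + 150 = 1887
CON3 = 1385 / 1887 = 0.7340

73.4%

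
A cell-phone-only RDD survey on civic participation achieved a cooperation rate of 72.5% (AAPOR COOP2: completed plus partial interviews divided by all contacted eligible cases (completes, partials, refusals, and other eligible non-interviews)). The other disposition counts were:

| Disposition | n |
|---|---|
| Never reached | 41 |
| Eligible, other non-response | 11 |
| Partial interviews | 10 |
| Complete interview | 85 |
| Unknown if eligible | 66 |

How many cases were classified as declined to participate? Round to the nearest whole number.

25

Top = 85 + 10 = 95
COOP2 = 95 / D = 0.725
D = 95 / 0.725 = 131.0
Remaining denominator categories sum to 106
declined to participate = 131.0 − 106 ≈ 25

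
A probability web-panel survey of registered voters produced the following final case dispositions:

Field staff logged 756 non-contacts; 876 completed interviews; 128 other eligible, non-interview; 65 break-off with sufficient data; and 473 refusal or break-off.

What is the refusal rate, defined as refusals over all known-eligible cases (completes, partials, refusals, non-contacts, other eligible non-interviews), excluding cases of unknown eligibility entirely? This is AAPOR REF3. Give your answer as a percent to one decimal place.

Num → 473
Base → 876 + 65 + 473 + 756 + 128 = 2298
REF3 = 473 / 2298 = 0.2058

20.6%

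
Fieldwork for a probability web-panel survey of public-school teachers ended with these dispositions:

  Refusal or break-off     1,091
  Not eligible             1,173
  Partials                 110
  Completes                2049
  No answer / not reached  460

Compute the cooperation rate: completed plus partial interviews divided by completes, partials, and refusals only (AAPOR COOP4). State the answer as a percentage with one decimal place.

Numerator → 2049 + 110 = 2159
Denominator → 2049 + 110 + 1091 = 3250
COOP4 = 2159 / 3250 = 0.6643

66.4%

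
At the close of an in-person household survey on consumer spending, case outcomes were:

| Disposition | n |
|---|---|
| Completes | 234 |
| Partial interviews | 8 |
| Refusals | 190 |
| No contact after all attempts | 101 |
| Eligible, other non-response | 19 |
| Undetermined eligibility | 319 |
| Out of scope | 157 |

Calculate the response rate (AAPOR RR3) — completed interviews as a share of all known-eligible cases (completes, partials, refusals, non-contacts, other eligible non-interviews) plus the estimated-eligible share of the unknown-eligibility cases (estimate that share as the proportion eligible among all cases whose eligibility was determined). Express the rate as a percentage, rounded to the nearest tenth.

29.2%

Num: 234
Determined eligible: 234 + 8 + 190 + 101 + 19 = 552
e = 552 / (552 + 157) = 552 / 709 = 0.7786
Estimated eligible among unknowns: 0.7786 × 319 = 248.37
Base: 552 + 248.37 = 800.37
RR3 = 234 / 800.37 = 0.2924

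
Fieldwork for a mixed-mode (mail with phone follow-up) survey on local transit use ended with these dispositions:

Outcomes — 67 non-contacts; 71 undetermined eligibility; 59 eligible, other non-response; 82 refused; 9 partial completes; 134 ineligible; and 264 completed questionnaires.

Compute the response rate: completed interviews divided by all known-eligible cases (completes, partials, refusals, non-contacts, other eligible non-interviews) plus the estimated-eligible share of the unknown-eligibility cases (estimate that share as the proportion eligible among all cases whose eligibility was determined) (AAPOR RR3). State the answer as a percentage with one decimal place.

Num = 264
Eligible (known) = 264 + 9 + 82 + 67 + 59 = 481
e = 481 / (481 + 134) = 481 / 615 = 0.7821
Estimated eligible among unknowns = 0.7821 × 71 = 55.53
Denominator = 481 + 55.53 = 536.53
RR3 = 264 / 536.53 = 0.4921

49.2%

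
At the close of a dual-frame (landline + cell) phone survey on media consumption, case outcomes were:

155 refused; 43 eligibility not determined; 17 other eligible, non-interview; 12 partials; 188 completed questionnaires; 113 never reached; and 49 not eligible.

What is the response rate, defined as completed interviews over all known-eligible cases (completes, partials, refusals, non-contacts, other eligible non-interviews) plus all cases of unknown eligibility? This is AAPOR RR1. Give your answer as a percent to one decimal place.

35.6%

Numerator: 188
Denom: 188 + 12 + 155 + 113 + 17 + 43 = 528
RR1 = 188 / 528 = 0.3561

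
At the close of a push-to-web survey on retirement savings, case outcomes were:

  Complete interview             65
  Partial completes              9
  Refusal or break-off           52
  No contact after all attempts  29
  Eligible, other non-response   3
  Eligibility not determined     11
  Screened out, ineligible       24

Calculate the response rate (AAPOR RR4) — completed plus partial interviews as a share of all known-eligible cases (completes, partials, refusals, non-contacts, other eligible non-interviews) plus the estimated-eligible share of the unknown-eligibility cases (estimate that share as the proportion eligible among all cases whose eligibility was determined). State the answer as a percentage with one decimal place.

Top: 65 + 9 = 74
Determined eligible: 65 + 9 + 52 + 29 + 3 = 158
e = 158 / (158 + 24) = 158 / 182 = 0.8681
e × U: 0.8681 × 11 = 9.55
Denominator: 158 + 9.55 = 167.55
RR4 = 74 / 167.55 = 0.4417

44.2%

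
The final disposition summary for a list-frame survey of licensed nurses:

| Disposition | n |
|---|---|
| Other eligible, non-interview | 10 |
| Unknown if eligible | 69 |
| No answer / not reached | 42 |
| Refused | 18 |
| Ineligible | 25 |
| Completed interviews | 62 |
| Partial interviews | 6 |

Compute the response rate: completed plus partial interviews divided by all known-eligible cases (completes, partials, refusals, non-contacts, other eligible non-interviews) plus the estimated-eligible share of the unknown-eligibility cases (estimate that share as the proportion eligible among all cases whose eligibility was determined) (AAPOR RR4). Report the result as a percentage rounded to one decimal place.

34.6%

Top = 62 + 6 = 68
Eligible (known) = 62 + 6 + 18 + 42 + 10 = 138
e = 138 / (138 + 25) = 138 / 163 = 0.8466
Estimated eligible among unknowns = 0.8466 × 69 = 58.42
Denominator = 138 + 58.42 = 196.42
RR4 = 68 / 196.42 = 0.3462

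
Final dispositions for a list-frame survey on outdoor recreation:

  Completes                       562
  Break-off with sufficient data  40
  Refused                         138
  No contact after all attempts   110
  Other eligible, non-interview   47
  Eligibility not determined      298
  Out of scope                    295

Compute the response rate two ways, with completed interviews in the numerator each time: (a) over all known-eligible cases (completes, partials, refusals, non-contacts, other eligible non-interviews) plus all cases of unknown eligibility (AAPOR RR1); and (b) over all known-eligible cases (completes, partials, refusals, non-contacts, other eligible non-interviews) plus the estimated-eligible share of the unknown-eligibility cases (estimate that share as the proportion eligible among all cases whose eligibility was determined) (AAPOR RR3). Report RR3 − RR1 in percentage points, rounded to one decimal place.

3.1

Top: 562
Denom: 562 + 40 + 138 + 110 + 47 + 298 = 1195
RR1 = 562 / 1195 = 0.4703
Eligible (known): 562 + 40 + 138 + 110 + 47 = 897
e = 897 / (897 + 295) = 897 / 1192 = 0.7525
e × U: 0.7525 × 298 = 224.24
Denom: 897 + 224.24 = 1121.24
RR3 = 562 / 1121.24 = 0.5012
Difference = 50.12 − 47.03 = 3.09 percentage points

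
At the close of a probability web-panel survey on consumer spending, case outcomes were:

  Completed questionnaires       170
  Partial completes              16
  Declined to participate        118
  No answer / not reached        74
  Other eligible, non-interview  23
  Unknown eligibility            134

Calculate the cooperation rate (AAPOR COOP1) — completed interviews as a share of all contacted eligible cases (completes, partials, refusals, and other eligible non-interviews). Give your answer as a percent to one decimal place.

52.0%

Numerator: 170
Denominator: 170 + 16 + 118 + 23 = 327
COOP1 = 170 / 327 = 0.5199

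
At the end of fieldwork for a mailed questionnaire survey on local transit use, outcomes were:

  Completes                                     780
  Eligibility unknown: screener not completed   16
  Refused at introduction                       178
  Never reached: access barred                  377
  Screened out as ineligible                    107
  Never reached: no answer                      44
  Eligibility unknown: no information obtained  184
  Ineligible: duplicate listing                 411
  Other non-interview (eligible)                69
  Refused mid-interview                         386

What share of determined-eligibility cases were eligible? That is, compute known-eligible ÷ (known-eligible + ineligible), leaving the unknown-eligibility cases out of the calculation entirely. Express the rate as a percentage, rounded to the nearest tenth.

Refusals = 178 + 386 = 564
Never reached = 44 + 377 = 421
Undetermined eligibility = 16 + 184 = 200
Ineligible = 107 + 411 = 518
Known eligible = 780 + 564 + 421 + 69 = 1834
e = 1834 / (1834 + 518) = 1834 / 2352 = 0.7798

78.0%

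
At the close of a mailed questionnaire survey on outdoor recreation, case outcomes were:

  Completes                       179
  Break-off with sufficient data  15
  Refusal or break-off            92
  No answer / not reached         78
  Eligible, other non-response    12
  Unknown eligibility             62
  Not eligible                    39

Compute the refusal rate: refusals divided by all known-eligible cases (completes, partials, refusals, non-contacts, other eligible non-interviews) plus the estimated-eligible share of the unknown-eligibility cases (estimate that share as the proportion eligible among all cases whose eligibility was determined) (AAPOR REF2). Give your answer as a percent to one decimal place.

Numerator = 92
Determined eligible = 179 + 15 + 92 + 78 + 12 = 376
e = 376 / (376 + 39) = 376 / 415 = 0.9060
e × U = 0.9060 × 62 = 56.17
Base = 376 + 56.17 = 432.17
REF2 = 92 / 432.17 = 0.2129

21.3%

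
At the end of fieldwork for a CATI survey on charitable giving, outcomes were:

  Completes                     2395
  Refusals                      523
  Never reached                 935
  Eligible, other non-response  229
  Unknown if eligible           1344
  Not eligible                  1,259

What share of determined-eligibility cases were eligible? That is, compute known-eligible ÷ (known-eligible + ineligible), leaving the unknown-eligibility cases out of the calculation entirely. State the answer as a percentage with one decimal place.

Eligible (known): 2395 + 523 + 935 + 229 = 4082
e = 4082 / (4082 + 1259) = 4082 / 5341 = 0.7643

76.4%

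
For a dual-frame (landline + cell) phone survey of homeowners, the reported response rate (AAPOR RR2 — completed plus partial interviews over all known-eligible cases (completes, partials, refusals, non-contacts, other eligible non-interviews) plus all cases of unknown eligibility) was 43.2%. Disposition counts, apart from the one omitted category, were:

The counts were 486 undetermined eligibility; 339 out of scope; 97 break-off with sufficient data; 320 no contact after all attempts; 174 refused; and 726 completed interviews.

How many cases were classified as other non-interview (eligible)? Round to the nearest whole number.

Num → 726 + 97 = 823
RR2 = 823 / D = 0.432
D = 823 / 0.432 = 1905.1
Remaining denominator categories sum to 1803
other non-interview (eligible) = 1905.1 − 1803 ≈ 102

102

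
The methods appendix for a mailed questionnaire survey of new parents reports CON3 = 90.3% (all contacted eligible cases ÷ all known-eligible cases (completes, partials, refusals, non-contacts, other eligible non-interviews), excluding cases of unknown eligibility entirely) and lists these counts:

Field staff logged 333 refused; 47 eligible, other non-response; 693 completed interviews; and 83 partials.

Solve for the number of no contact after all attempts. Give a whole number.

Numerator: 693 + 83 + 333 + 47 = 1156
CON3 = 1156 / D = 0.903
D = 1156 / 0.903 = 1280.2
Remaining denominator categories sum to 1156
no contact after all attempts = 1280.2 − 1156 ≈ 124

124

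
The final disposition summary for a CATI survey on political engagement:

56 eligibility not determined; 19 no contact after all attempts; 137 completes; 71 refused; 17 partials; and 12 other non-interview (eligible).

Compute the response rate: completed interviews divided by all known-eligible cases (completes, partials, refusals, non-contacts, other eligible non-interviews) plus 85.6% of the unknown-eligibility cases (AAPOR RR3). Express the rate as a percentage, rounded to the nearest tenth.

Num = 137
Determined eligible = 137 + 17 + 71 + 19 + 12 = 256
e × U = 0.8560 × 56 = 47.94
Denom = 256 + 47.94 = 303.94
RR3 = 137 / 303.94 = 0.4507

45.1%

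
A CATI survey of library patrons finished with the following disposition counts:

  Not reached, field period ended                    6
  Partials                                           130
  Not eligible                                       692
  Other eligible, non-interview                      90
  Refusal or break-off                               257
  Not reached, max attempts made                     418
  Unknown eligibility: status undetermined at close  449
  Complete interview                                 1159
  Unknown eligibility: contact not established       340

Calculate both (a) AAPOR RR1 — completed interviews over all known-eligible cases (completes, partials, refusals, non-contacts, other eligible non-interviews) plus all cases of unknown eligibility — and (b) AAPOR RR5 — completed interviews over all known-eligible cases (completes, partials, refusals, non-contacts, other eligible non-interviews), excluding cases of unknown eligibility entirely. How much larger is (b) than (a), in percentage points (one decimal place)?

No contact after all attempts = 6 + 418 = 424
Unknown eligibility = 340 + 449 = 789
Num: 1159
Denominator: 1159 + 130 + 257 + 424 + 90 + 789 = 2849
RR1 = 1159 / 2849 = 0.4068
Denominator: 1159 + 130 + 257 + 424 + 90 = 2060
RR5 = 1159 / 2060 = 0.5626
Difference = 56.26 − 40.68 = 15.58 percentage points

15.6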